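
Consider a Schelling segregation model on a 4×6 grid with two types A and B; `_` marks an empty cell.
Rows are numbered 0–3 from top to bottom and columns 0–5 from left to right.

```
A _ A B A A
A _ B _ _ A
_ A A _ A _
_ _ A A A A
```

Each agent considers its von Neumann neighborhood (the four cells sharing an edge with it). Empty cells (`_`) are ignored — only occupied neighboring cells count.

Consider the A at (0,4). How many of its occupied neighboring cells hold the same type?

1

Occupied neighbors of (0,4): (0,3)=B, (0,5)=A.
Same type (A): 1 of 2.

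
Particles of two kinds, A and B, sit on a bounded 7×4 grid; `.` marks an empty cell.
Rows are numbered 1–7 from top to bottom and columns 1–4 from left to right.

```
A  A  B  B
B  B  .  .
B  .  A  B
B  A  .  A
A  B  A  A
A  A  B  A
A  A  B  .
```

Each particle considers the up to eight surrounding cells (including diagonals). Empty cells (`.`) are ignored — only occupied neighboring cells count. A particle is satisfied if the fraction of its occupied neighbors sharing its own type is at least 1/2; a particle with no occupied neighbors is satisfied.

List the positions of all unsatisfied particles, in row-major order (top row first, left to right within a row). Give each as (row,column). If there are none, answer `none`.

(1,1), (1,2), (3,4), (5,2), (6,3), (7,3)

Row 1: (1,1)A 1/3 unhappy · (1,2)A 1/4 unhappy · (1,3)B 2/3 ok · (1,4)B 1/1 ok
Row 2: (2,1)B 2/4 ok · (2,2)B 3/6 ok
Row 3: (3,1)B 3/4 ok · (3,3)A 2/4 ok · (3,4)B 0/2 unhappy
Row 4: (4,1)B 2/4 ok · (4,2)A 3/6 ok · (4,4)A 3/4 ok
Row 5: (5,1)A 3/5 ok · (5,2)B 2/7 unhappy · (5,3)A 5/7 ok · (5,4)A 3/4 ok
Row 6: (6,1)A 4/5 ok · (6,2)A 5/8 ok · (6,3)B 2/7 unhappy · (6,4)A 2/4 ok
Row 7: (7,1)A 3/3 ok · (7,2)A 3/5 ok · (7,3)B 1/4 unhappy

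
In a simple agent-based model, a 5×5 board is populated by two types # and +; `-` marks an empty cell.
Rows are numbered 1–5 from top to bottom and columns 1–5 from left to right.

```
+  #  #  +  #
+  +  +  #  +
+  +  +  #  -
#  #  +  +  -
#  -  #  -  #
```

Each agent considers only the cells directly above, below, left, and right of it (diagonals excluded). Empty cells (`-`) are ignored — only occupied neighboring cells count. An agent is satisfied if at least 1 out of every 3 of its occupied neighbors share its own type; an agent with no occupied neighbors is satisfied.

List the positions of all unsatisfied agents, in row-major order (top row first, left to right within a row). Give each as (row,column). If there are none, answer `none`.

Row 1: (1,1)+ 1/2 ✓ · (1,2)# 1/3 ✓ · (1,3)# 1/3 ✓ · (1,4)+ 0/3 ✗ · (1,5)# 0/2 ✗
Row 2: (2,1)+ 3/3 ✓ · (2,2)+ 3/4 ✓ · (2,3)+ 2/4 ✓ · (2,4)# 1/4 ✗ · (2,5)+ 0/2 ✗
Row 3: (3,1)+ 2/3 ✓ · (3,2)+ 3/4 ✓ · (3,3)+ 3/4 ✓ · (3,4)# 1/3 ✓
Row 4: (4,1)# 2/3 ✓ · (4,2)# 1/3 ✓ · (4,3)+ 2/4 ✓ · (4,4)+ 1/2 ✓
Row 5: (5,1)# 1/1 ✓ · (5,3)# 0/1 ✗ · (5,5)# 0/0 ✓

(1,4), (1,5), (2,4), (2,5), (5,3)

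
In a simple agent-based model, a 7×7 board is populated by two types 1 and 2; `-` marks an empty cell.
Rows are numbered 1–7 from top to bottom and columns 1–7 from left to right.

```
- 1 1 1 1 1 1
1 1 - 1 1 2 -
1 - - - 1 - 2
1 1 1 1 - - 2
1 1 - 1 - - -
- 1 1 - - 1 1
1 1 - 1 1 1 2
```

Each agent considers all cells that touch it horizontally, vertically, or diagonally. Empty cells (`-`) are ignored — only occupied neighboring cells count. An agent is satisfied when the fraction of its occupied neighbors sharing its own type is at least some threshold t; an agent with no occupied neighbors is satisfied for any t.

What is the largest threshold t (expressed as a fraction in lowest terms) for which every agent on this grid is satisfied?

(1,2)1 3/3
(1,3)1 4/4
(1,4)1 4/4
(1,5)1 4/5
(1,6)1 3/4
(1,7)1 1/2
(2,1)1 3/3
(2,2)1 4/4
(2,4)1 5/5
(2,5)1 5/6
(2,6)2 1/6
(3,1)1 4/4
(3,5)1 3/4
(3,7)2 2/2
(4,1)1 4/4
(4,2)1 5/5
(4,3)1 4/4
(4,4)1 3/3
(4,7)2 1/1
(5,1)1 4/4
(5,2)1 6/6
(5,4)1 3/3
(6,2)1 5/5
(6,3)1 5/5
(6,6)1 3/4
(6,7)1 2/3
(7,1)1 2/2
(7,2)1 3/3
(7,4)1 2/2
(7,5)1 3/3
(7,6)1 3/4
(7,7)2 0/3
The smallest same-type fraction is 0/3 at (7,7), which reduces to 0/1. Any threshold above that leaves this agent unsatisfied.

0/1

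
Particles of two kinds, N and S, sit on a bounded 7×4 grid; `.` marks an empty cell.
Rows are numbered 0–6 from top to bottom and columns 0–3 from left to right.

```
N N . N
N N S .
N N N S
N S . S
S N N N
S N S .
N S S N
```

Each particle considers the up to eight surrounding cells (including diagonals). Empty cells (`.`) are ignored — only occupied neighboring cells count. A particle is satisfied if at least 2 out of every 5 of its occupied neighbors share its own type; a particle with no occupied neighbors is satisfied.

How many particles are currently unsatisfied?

10

Row 0: (0,0)N 3/3 satisfied · (0,1)N 3/4 satisfied · (0,3)N 0/1 not
Row 1: (1,0)N 5/5 satisfied · (1,1)N 6/7 satisfied · (1,2)S 1/6 not
Row 2: (2,0)N 4/5 satisfied · (2,1)N 5/7 satisfied · (2,2)N 2/6 not · (2,3)S 2/3 satisfied
Row 3: (3,0)N 3/5 satisfied · (3,1)S 1/7 not · (3,3)S 1/4 not
Row 4: (4,0)S 2/5 satisfied · (4,1)N 3/7 satisfied · (4,2)N 3/6 satisfied · (4,3)N 1/3 not
Row 5: (5,0)S 2/5 satisfied · (5,1)N 3/8 not · (5,2)S 2/7 not
Row 6: (6,0)N 1/3 not · (6,1)S 3/5 satisfied · (6,2)S 2/4 satisfied · (6,3)N 0/2 not
Unsatisfied: (0,3), (1,2), (2,2), (3,1), (3,3), (4,3), (5,1), (5,2), (6,0), (6,3) — 10 in total.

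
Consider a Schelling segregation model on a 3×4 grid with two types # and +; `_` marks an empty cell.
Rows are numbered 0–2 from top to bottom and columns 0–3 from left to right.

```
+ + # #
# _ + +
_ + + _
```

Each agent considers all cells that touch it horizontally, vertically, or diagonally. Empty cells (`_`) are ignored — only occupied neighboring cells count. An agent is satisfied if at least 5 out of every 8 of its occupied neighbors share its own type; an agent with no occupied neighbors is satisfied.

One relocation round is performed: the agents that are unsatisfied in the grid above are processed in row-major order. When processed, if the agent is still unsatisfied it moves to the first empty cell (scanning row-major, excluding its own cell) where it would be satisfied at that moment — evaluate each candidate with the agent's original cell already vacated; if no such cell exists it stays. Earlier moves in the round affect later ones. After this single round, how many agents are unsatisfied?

Initially unsatisfied (in order): (0,0), (0,1), (0,2), (0,3), (1,0), (1,3).
  (0,0) → (1,1).
  (0,1) → (2,0).
  (0,2): no empty cell satisfies it; stays.
  (0,3): no empty cell satisfies it; stays.
  (1,0): no empty cell satisfies it; stays.
  (1,3) → (2,3).
Resulting grid:
_ _ # #
# + + _
+ + + +
Unsatisfied now: (0,2), (0,3), (1,0).

3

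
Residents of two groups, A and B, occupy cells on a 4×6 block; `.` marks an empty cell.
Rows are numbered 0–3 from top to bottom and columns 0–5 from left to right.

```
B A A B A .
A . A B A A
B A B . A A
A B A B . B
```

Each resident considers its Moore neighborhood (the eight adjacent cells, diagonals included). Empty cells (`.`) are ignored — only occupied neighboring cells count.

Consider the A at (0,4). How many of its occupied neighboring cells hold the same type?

Occupied neighbors of (0,4): (0,3)=B, (1,3)=B, (1,4)=A, (1,5)=A.
Same type (A): 2 of 4.

2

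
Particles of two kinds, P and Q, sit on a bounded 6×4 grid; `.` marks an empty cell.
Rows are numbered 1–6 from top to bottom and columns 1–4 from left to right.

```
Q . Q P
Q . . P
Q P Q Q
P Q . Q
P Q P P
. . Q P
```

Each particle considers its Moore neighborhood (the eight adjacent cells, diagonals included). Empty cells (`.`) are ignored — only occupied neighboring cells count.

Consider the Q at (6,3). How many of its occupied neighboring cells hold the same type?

Occupied neighbors of (6,3): (5,2)=Q, (5,3)=P, (5,4)=P, (6,4)=P.
Same type (Q): 1 of 4.

1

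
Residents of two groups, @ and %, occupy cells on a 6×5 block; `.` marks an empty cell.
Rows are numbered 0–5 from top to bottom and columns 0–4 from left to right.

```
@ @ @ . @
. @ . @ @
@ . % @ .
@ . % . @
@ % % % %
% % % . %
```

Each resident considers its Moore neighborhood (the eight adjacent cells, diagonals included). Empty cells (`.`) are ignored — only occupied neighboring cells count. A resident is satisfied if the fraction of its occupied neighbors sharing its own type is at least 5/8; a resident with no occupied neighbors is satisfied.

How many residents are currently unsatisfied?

4

Row 0: (0,0)@ 2/2 satisfied · (0,1)@ 3/3 satisfied · (0,2)@ 3/3 satisfied · (0,4)@ 2/2 satisfied
Row 1: (1,1)@ 4/5 satisfied · (1,3)@ 4/5 satisfied · (1,4)@ 3/3 satisfied
Row 2: (2,0)@ 2/2 satisfied · (2,2)% 1/4 not · (2,3)@ 3/5 not
Row 3: (3,0)@ 2/3 satisfied · (3,2)% 4/5 satisfied · (3,4)@ 1/3 not
Row 4: (4,0)@ 1/4 not · (4,1)% 5/7 satisfied · (4,2)% 5/5 satisfied · (4,3)% 5/6 satisfied · (4,4)% 2/3 satisfied
Row 5: (5,0)% 2/3 satisfied · (5,1)% 4/5 satisfied · (5,2)% 4/4 satisfied · (5,4)% 2/2 satisfied
Unsatisfied: (2,2), (2,3), (3,4), (4,0) — 4 in total.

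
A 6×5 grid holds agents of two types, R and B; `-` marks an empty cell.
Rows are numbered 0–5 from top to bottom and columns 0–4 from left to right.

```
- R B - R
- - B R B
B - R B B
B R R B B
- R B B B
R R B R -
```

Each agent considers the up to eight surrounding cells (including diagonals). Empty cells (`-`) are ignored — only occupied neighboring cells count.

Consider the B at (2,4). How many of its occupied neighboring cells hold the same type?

4

Occupied neighbors of (2,4): (1,3)=R, (1,4)=B, (2,3)=B, (3,3)=B, (3,4)=B.
Same type (B): 4 of 5.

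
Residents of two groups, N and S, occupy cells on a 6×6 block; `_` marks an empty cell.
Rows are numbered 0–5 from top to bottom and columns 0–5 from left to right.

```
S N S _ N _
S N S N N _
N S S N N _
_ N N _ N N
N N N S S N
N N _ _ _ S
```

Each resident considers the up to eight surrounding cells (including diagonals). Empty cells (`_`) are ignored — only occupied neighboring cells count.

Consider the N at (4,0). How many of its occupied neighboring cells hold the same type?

4

Occupied neighbors of (4,0): (3,1)=N, (4,1)=N, (5,0)=N, (5,1)=N.
Same type (N): 4 of 4.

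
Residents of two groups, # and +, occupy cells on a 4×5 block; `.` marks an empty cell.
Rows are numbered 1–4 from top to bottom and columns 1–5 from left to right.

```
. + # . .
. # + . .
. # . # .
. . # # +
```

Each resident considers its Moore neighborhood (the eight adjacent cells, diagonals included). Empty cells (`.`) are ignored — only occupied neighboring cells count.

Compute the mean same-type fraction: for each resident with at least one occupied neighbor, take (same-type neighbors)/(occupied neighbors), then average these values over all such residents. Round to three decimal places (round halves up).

(1,2)+ 1/3
(1,3)# 1/3
(2,2)# 2/4
(2,3)+ 1/5
(3,2)# 2/3
(3,4)# 2/4
(4,3)# 3/3
(4,4)# 2/3
(4,5)+ 0/2
Sum over 9 residents: 1/3 + 1/3 + 2/4 + 1/5 + 2/3 + 2/4 + 3/3 + 2/3 + 0/2 = 21/5; mean = 21/5 ÷ 9 = 7/15 = 0.466666… → 0.467.

0.467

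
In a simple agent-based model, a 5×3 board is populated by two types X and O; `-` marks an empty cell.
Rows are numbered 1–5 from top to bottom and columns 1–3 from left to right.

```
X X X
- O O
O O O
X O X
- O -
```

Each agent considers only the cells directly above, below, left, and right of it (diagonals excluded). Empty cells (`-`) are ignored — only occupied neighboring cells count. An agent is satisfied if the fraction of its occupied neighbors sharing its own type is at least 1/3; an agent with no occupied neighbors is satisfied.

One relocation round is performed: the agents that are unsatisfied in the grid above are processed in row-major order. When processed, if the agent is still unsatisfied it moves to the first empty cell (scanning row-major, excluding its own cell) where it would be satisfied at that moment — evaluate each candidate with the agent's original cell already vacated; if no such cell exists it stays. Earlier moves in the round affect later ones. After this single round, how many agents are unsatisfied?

Initially unsatisfied (in order): (4,1), (4,3).
  (4,1) → (2,1).
  (4,3): no empty cell satisfies it; stays.
Resulting grid:
X X X
X O O
O O O
- O X
- O -
Unsatisfied now: (4,3).

1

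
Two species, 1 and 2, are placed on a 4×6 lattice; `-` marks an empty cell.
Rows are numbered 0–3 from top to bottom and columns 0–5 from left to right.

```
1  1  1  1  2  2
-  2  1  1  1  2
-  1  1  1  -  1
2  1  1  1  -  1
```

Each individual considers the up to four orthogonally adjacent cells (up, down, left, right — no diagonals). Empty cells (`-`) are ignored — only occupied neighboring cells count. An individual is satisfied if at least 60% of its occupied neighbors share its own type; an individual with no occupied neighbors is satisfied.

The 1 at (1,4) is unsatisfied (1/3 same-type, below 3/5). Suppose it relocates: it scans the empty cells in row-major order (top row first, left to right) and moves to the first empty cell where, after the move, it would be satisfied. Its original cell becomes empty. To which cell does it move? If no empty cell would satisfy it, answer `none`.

(2,4)

Vacating (1,4). Empty cells in order:
  (1,0): 1/2 same-type → still unsatisfied.
  (2,0): 1/2 same-type → still unsatisfied.
  (2,4): 2/2 same-type → satisfied — stop here.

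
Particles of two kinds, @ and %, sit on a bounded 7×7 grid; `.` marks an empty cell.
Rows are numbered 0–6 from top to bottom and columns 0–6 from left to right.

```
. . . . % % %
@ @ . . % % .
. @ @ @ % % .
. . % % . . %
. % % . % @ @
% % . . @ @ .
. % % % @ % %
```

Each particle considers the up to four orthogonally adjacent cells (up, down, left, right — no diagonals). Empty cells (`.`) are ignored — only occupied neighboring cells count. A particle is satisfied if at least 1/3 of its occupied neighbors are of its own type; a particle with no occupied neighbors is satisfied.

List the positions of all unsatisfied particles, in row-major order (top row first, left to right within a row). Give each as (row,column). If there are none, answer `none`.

(3,6), (4,4)

Row 0: (0,4)% 2/2 ok · (0,5)% 3/3 ok · (0,6)% 1/1 ok
Row 1: (1,0)@ 1/1 ok · (1,1)@ 2/2 ok · (1,4)% 3/3 ok · (1,5)% 3/3 ok
Row 2: (2,1)@ 2/2 ok · (2,2)@ 2/3 ok · (2,3)@ 1/3 ok · (2,4)% 2/3 ok · (2,5)% 2/2 ok
Row 3: (3,2)% 2/3 ok · (3,3)% 1/2 ok · (3,6)% 0/1 unhappy
Row 4: (4,1)% 2/2 ok · (4,2)% 2/2 ok · (4,4)% 0/2 unhappy · (4,5)@ 2/3 ok · (4,6)@ 1/2 ok
Row 5: (5,0)% 1/1 ok · (5,1)% 3/3 ok · (5,4)@ 2/3 ok · (5,5)@ 2/3 ok
Row 6: (6,1)% 2/2 ok · (6,2)% 2/2 ok · (6,3)% 1/2 ok · (6,4)@ 1/3 ok · (6,5)% 1/3 ok · (6,6)% 1/1 ok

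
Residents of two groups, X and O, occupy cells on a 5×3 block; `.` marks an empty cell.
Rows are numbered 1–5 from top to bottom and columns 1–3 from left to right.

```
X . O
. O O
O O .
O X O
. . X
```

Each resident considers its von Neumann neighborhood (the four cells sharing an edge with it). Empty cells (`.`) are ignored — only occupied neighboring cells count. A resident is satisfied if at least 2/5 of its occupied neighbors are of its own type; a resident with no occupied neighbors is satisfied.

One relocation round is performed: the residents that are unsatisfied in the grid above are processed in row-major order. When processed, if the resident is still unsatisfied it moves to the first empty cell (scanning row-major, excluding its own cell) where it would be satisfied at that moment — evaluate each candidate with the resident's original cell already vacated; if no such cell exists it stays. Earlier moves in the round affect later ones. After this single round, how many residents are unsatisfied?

1

Initially unsatisfied (in order): (4,2), (4,3), (5,3).
  (4,2) → (5,2).
  (4,3) → (1,2).
  (5,3): now satisfied by earlier moves; stays.
Resulting grid:
X O O
. O O
O O .
O . .
. X X
Unsatisfied now: (1,1).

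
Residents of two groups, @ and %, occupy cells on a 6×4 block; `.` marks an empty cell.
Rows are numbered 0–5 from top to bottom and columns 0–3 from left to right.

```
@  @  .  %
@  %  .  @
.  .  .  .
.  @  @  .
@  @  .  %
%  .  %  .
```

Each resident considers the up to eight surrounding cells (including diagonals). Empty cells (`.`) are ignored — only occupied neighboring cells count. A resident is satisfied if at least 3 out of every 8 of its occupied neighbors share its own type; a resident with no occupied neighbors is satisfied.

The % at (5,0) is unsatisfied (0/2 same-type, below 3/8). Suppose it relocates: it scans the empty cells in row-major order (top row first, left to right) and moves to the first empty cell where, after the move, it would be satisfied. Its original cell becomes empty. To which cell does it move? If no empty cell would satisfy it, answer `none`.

Vacating (5,0). Empty cells in order:
  (0,2): 2/4 same-type → satisfied — stop here.

(0,2)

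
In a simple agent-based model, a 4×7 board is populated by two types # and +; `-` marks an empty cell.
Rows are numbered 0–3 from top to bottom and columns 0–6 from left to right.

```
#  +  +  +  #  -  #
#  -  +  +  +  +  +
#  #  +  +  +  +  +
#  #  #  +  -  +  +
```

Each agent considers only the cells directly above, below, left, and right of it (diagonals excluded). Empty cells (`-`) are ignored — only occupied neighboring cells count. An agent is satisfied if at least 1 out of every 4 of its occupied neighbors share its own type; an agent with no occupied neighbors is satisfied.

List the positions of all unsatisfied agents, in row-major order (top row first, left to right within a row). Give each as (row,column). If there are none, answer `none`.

Row 0: (0,0)# 1/2 ✓ · (0,1)+ 1/2 ✓ · (0,2)+ 3/3 ✓ · (0,3)+ 2/3 ✓ · (0,4)# 0/2 ✗ · (0,6)# 0/1 ✗
Row 1: (1,0)# 2/2 ✓ · (1,2)+ 3/3 ✓ · (1,3)+ 4/4 ✓ · (1,4)+ 3/4 ✓ · (1,5)+ 3/3 ✓ · (1,6)+ 2/3 ✓
Row 2: (2,0)# 3/3 ✓ · (2,1)# 2/3 ✓ · (2,2)+ 2/4 ✓ · (2,3)+ 4/4 ✓ · (2,4)+ 3/3 ✓ · (2,5)+ 4/4 ✓ · (2,6)+ 3/3 ✓
Row 3: (3,0)# 2/2 ✓ · (3,1)# 3/3 ✓ · (3,2)# 1/3 ✓ · (3,3)+ 1/2 ✓ · (3,5)+ 2/2 ✓ · (3,6)+ 2/2 ✓

(0,4), (0,6)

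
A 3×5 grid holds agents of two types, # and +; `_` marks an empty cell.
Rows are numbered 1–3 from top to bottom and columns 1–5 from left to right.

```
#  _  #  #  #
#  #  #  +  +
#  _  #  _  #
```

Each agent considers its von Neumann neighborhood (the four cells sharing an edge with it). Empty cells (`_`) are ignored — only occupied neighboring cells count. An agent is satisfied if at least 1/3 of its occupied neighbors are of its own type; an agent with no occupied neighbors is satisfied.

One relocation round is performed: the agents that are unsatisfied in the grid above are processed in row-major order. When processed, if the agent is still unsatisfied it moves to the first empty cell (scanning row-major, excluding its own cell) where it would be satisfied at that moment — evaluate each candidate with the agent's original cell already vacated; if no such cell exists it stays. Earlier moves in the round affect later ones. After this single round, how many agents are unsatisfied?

Initially unsatisfied (in order): (3,5).
  (3,5) → (1,2).
Resulting grid:
# # # # #
# # # + +
# _ # _ _
All satisfied now.

0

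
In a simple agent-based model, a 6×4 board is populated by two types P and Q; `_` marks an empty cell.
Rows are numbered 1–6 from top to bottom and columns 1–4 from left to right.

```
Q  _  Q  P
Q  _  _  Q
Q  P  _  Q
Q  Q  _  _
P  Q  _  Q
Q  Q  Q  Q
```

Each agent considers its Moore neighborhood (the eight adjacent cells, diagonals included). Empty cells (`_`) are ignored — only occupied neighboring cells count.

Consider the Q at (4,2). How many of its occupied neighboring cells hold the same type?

Occupied neighbors of (4,2): (3,1)=Q, (3,2)=P, (4,1)=Q, (5,1)=P, (5,2)=Q.
Same type (Q): 3 of 5.

3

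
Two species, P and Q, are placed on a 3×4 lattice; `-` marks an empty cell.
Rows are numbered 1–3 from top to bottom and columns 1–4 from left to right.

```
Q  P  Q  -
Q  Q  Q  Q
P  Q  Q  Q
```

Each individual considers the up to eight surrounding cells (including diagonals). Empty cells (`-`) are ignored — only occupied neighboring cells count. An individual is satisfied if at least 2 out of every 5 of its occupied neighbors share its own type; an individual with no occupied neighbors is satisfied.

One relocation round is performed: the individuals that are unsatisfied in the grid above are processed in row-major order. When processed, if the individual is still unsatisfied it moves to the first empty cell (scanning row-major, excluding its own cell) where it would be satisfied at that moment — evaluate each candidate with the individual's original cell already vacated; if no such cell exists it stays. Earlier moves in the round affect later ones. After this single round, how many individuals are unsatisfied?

2

Initially unsatisfied (in order): (1,2), (3,1).
  (1,2): no empty cell satisfies it; stays.
  (3,1): no empty cell satisfies it; stays.
Resulting grid:
Q P Q -
Q Q Q Q
P Q Q Q
Unsatisfied now: (1,2), (3,1).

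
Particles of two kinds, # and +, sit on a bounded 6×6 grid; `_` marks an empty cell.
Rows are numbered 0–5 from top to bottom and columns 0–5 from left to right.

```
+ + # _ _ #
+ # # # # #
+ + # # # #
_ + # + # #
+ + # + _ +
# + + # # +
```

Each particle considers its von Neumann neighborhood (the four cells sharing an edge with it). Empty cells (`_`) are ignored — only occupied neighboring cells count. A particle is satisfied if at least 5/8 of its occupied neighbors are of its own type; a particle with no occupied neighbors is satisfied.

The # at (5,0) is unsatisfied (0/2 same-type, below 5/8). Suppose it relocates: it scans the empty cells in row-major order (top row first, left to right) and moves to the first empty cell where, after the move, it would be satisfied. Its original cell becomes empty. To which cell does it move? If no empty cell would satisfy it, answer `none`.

Vacating (5,0). Empty cells in order:
  (0,3): 2/2 same-type → satisfied — stop here.

(0,3)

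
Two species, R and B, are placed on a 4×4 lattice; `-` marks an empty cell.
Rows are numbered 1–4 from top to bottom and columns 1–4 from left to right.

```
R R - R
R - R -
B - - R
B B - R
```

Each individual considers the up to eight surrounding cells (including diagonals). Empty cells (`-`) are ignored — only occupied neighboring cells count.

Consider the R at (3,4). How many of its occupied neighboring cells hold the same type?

Occupied neighbors of (3,4): (2,3)=R, (4,4)=R.
Same type (R): 2 of 2.

2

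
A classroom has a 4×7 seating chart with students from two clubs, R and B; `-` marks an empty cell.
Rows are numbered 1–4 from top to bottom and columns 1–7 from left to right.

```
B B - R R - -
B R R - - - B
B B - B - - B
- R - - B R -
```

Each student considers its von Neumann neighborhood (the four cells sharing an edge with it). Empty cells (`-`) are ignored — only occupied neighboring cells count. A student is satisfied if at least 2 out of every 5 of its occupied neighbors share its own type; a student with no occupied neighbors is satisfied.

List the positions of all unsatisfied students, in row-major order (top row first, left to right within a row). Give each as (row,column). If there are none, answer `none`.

(1,1)B 2/2 ✓
(1,2)B 1/2 ✓
(1,4)R 1/1 ✓
(1,5)R 1/1 ✓
(2,1)B 2/3 ✓
(2,2)R 1/4 ✗
(2,3)R 1/1 ✓
(2,7)B 1/1 ✓
(3,1)B 2/2 ✓
(3,2)B 1/3 ✗
(3,4)B 0/0 ✓
(3,7)B 1/1 ✓
(4,2)R 0/1 ✗
(4,5)B 0/1 ✗
(4,6)R 0/1 ✗

(2,2), (3,2), (4,2), (4,5), (4,6)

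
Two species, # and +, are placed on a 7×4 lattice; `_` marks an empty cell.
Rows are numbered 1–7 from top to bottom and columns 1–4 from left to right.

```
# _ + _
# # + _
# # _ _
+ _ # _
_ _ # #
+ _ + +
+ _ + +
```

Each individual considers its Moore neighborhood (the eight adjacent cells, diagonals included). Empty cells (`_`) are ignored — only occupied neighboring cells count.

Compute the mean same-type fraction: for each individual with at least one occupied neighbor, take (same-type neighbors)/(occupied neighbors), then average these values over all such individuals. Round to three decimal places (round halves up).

0.713

(1,1)# 2/2
(1,3)+ 1/2
(2,1)# 4/4
(2,2)# 4/6
(2,3)+ 1/3
(3,1)# 3/4
(3,2)# 4/6
(4,1)+ 0/2
(4,3)# 3/3
(5,3)# 2/4
(5,4)# 2/4
(6,1)+ 1/1
(6,3)+ 3/5
(6,4)+ 3/5
(7,1)+ 1/1
(7,3)+ 3/3
(7,4)+ 3/3
Sum over 17 individuals: 2/2 + 1/2 + 4/4 + 4/6 + 1/3 + 3/4 + 4/6 + 0/2 + 3/3 + 2/4 + 2/4 + 1/1 + 3/5 + 3/5 + 1/1 + 3/3 + 3/3 = 727/60; mean = 727/60 ÷ 17 = 727/1020 = 0.712745… → 0.713.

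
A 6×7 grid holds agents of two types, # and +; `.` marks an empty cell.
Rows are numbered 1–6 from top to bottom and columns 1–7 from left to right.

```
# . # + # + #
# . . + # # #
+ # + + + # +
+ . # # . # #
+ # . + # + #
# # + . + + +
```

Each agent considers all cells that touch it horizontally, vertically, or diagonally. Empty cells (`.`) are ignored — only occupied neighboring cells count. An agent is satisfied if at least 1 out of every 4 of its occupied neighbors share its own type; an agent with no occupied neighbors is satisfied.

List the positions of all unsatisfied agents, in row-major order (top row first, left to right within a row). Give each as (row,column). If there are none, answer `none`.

(1,3), (1,6), (3,7)

Row 1: (1,1)# 1/1 ok · (1,3)# 0/2 unhappy · (1,4)+ 1/4 ok · (1,5)# 2/5 ok · (1,6)+ 0/5 unhappy · (1,7)# 2/3 ok
Row 2: (2,1)# 2/3 ok · (2,4)+ 4/7 ok · (2,5)# 3/8 ok · (2,6)# 5/8 ok · (2,7)# 3/5 ok
Row 3: (3,1)+ 1/3 ok · (3,2)# 2/5 ok · (3,3)+ 2/5 ok · (3,4)+ 3/6 ok · (3,5)+ 2/7 ok · (3,6)# 5/7 ok · (3,7)+ 0/5 unhappy
Row 4: (4,1)+ 2/4 ok · (4,3)# 3/6 ok · (4,4)# 2/6 ok · (4,6)# 4/7 ok · (4,7)# 3/5 ok
Row 5: (5,1)+ 1/4 ok · (5,2)# 3/6 ok · (5,4)+ 2/5 ok · (5,5)# 2/6 ok · (5,6)+ 3/7 ok · (5,7)# 2/5 ok
Row 6: (6,1)# 2/3 ok · (6,2)# 2/4 ok · (6,3)+ 1/3 ok · (6,5)+ 3/4 ok · (6,6)+ 3/5 ok · (6,7)+ 2/3 ok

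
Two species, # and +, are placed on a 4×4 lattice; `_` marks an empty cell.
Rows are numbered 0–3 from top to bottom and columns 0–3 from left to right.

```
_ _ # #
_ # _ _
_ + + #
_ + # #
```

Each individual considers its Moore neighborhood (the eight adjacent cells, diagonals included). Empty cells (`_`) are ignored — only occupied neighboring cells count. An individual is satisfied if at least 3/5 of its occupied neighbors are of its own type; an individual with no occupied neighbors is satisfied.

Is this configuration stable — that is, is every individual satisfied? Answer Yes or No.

No

(0,2)# 2/2 ✓
(0,3)# 1/1 ✓
(1,1)# 1/3 ✗
(2,1)+ 2/4 ✗
(2,2)+ 2/6 ✗
(2,3)# 2/3 ✓
(3,1)+ 2/3 ✓
(3,2)# 2/5 ✗
(3,3)# 2/3 ✓
For instance (1,1) has only 1/3 same-type neighbors, below 3/5.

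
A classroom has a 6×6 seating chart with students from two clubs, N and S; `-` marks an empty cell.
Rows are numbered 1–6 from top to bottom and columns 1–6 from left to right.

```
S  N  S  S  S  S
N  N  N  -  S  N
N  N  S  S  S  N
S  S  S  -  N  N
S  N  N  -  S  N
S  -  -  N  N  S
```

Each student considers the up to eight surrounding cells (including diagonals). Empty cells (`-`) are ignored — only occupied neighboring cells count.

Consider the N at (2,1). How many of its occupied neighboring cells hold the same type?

Occupied neighbors of (2,1): (1,1)=S, (1,2)=N, (2,2)=N, (3,1)=N, (3,2)=N.
Same type (N): 4 of 5.

4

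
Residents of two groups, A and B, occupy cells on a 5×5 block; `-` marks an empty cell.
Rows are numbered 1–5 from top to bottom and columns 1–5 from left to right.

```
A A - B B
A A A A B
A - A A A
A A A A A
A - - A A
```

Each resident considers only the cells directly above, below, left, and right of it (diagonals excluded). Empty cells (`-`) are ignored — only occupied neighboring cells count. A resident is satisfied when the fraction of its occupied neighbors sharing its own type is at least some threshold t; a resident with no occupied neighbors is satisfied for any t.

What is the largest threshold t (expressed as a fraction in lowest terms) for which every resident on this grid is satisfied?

(1,1)A 2/2
(1,2)A 2/2
(1,4)B 1/2
(1,5)B 2/2
(2,1)A 3/3
(2,2)A 3/3
(2,3)A 3/3
(2,4)A 2/4
(2,5)B 1/3
(3,1)A 2/2
(3,3)A 3/3
(3,4)A 4/4
(3,5)A 2/3
(4,1)A 3/3
(4,2)A 2/2
(4,3)A 3/3
(4,4)A 4/4
(4,5)A 3/3
(5,1)A 1/1
(5,4)A 2/2
(5,5)A 2/2
The smallest same-type fraction is 1/3 at (2,5), which reduces to 1/3. Any threshold above that leaves this resident unsatisfied.

1/3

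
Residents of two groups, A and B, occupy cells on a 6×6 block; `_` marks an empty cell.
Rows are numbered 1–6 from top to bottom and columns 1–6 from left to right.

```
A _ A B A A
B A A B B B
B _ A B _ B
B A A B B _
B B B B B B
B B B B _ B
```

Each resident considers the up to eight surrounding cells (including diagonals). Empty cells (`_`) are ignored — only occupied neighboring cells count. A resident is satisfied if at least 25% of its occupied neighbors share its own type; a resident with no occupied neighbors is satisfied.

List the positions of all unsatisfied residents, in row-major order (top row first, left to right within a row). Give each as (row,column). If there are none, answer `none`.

(1,5)

(1,1)A 1/2 ✓
(1,3)A 2/4 ✓
(1,4)B 2/5 ✓
(1,5)A 1/5 ✗
(1,6)A 1/3 ✓
(2,1)B 1/3 ✓
(2,2)A 4/6 ✓
(2,3)A 3/6 ✓
(2,4)B 3/7 ✓
(2,5)B 5/7 ✓
(2,6)B 2/4 ✓
(3,1)B 2/4 ✓
(3,3)A 4/7 ✓
(3,4)B 4/7 ✓
(3,6)B 3/3 ✓
(4,1)B 3/4 ✓
(4,2)A 2/7 ✓
(4,3)A 2/7 ✓
(4,4)B 5/7 ✓
(4,5)B 6/6 ✓
(5,1)B 4/5 ✓
(5,2)B 6/8 ✓
(5,3)B 6/8 ✓
(5,4)B 6/7 ✓
(5,5)B 6/6 ✓
(5,6)B 3/3 ✓
(6,1)B 3/3 ✓
(6,2)B 5/5 ✓
(6,3)B 5/5 ✓
(6,4)B 4/4 ✓
(6,6)B 2/2 ✓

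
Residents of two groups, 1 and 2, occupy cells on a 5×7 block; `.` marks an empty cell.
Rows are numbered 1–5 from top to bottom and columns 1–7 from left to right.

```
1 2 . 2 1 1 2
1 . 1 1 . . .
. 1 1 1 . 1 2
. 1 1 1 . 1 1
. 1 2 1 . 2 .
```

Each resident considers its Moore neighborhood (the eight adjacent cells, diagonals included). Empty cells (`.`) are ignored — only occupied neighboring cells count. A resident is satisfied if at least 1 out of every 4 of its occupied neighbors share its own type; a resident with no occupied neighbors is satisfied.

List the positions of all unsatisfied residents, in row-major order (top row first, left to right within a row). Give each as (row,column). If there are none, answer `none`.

Row 1: (1,1)1 1/2 ok · (1,2)2 0/3 unhappy · (1,4)2 0/3 unhappy · (1,5)1 2/3 ok · (1,6)1 1/2 ok · (1,7)2 0/1 unhappy
Row 2: (2,1)1 2/3 ok · (2,3)1 4/6 ok · (2,4)1 4/5 ok
Row 3: (3,2)1 5/5 ok · (3,3)1 7/7 ok · (3,4)1 5/5 ok · (3,6)1 2/3 ok · (3,7)2 0/3 unhappy
Row 4: (4,2)1 4/5 ok · (4,3)1 7/8 ok · (4,4)1 4/5 ok · (4,6)1 2/4 ok · (4,7)1 2/4 ok
Row 5: (5,2)1 2/3 ok · (5,3)2 0/5 unhappy · (5,4)1 2/3 ok · (5,6)2 0/2 unhappy

(1,2), (1,4), (1,7), (3,7), (5,3), (5,6)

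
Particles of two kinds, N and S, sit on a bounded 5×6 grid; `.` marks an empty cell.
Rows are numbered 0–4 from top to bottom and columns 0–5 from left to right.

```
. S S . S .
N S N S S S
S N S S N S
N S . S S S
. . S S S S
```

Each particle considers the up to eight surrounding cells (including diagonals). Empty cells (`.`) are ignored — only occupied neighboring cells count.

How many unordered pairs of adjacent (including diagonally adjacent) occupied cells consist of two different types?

23

Scan each occupied cell's neighbors to the right and below (and the two forward diagonals) so each pair is counted once.
From row 0: 3 unlike of 10 pairs (running 3/10).
From row 1: 10 unlike of 21 pairs (running 13/31).
From row 2: 9 unlike of 18 pairs (running 22/49).
From row 3: 1 unlike of 12 pairs (running 23/61).
From row 4: 0 unlike of 3 pairs (running 23/64).
Total adjacent occupied pairs: 64; unlike-type pairs: 23.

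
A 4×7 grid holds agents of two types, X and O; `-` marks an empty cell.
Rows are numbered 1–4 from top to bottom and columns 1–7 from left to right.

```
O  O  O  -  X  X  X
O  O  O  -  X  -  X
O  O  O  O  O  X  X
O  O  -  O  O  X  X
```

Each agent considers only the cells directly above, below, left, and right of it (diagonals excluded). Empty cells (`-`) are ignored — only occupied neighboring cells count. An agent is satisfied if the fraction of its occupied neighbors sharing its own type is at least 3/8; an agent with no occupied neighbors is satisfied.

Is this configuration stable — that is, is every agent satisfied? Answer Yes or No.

Yes

Row 1: (1,1)O 2/2 ✓ · (1,2)O 3/3 ✓ · (1,3)O 2/2 ✓ · (1,5)X 2/2 ✓ · (1,6)X 2/2 ✓ · (1,7)X 2/2 ✓
Row 2: (2,1)O 3/3 ✓ · (2,2)O 4/4 ✓ · (2,3)O 3/3 ✓ · (2,5)X 1/2 ✓ · (2,7)X 2/2 ✓
Row 3: (3,1)O 3/3 ✓ · (3,2)O 4/4 ✓ · (3,3)O 3/3 ✓ · (3,4)O 3/3 ✓ · (3,5)O 2/4 ✓ · (3,6)X 2/3 ✓ · (3,7)X 3/3 ✓
Row 4: (4,1)O 2/2 ✓ · (4,2)O 2/2 ✓ · (4,4)O 2/2 ✓ · (4,5)O 2/3 ✓ · (4,6)X 2/3 ✓ · (4,7)X 2/2 ✓
All meet the threshold, so the configuration is stable.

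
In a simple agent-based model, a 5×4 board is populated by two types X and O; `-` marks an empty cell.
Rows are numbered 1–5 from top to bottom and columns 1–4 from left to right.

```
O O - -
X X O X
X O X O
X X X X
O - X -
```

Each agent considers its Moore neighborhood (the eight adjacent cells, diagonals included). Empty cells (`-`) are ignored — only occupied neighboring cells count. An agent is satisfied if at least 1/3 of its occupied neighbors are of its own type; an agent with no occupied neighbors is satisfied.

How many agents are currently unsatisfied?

(1,1)O 1/3 ✓
(1,2)O 2/4 ✓
(2,1)X 2/5 ✓
(2,2)X 3/7 ✓
(2,3)O 3/6 ✓
(2,4)X 1/3 ✓
(3,1)X 4/5 ✓
(3,2)O 1/8 ✗
(3,3)X 5/8 ✓
(3,4)O 1/5 ✗
(4,1)X 2/4 ✓
(4,2)X 5/7 ✓
(4,3)X 4/6 ✓
(4,4)X 3/4 ✓
(5,1)O 0/2 ✗
(5,3)X 3/3 ✓
Unsatisfied: (3,2), (3,4), (5,1) — 3 in total.

3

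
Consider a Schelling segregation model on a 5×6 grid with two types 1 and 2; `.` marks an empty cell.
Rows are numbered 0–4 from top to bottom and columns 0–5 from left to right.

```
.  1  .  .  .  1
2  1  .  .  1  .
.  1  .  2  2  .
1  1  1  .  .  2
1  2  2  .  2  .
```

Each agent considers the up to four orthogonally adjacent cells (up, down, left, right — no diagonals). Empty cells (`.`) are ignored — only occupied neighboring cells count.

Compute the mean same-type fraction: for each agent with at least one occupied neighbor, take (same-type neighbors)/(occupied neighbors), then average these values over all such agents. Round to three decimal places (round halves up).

0.596

(0,1)1 1/1
(0,5)1 — no occupied neighbors
(1,0)2 0/1
(1,1)1 2/3
(1,4)1 0/1
(2,1)1 2/2
(2,3)2 1/1
(2,4)2 1/2
(3,0)1 2/2
(3,1)1 3/4
(3,2)1 1/2
(3,5)2 — no occupied neighbors
(4,0)1 1/2
(4,1)2 1/3
(4,2)2 1/2
(4,4)2 — no occupied neighbors
Sum over 13 agents: 1/1 + 0/1 + 2/3 + 0/1 + 2/2 + 1/1 + 1/2 + 2/2 + 3/4 + 1/2 + 1/2 + 1/3 + 1/2 = 31/4; mean = 31/4 ÷ 13 = 31/52 = 0.596153… → 0.596.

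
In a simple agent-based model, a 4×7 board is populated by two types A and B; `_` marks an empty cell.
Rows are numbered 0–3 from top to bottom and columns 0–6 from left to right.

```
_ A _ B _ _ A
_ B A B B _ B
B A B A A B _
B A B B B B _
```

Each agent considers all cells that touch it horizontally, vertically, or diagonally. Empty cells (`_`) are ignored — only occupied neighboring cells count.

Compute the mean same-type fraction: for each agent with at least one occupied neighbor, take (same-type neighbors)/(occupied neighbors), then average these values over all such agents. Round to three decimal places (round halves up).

Row 0: (0,1)A 1/2 · (0,3)B 2/3 · (0,6)A 0/1
Row 1: (1,1)B 2/5 · (1,2)A 3/7 · (1,3)B 3/6 · (1,4)B 3/5 · (1,6)B 1/2
Row 2: (2,0)B 2/4 · (2,1)A 2/7 · (2,2)B 4/8 · (2,3)A 2/8 · (2,4)A 1/7 · (2,5)B 4/5
Row 3: (3,0)B 1/3 · (3,1)A 1/5 · (3,2)B 2/5 · (3,3)B 3/5 · (3,4)B 3/5 · (3,5)B 2/3
Sum over 20 agents: 1/2 + 2/3 + 0/1 + 2/5 + 3/7 + 3/6 + 3/5 + 1/2 + 2/4 + 2/7 + 4/8 + 2/8 + 1/7 + 4/5 + 1/3 + 1/5 + 2/5 + 3/5 + 3/5 + 2/3 = 3727/420; mean = 3727/420 ÷ 20 = 3727/8400 = 0.443690… → 0.444.

0.444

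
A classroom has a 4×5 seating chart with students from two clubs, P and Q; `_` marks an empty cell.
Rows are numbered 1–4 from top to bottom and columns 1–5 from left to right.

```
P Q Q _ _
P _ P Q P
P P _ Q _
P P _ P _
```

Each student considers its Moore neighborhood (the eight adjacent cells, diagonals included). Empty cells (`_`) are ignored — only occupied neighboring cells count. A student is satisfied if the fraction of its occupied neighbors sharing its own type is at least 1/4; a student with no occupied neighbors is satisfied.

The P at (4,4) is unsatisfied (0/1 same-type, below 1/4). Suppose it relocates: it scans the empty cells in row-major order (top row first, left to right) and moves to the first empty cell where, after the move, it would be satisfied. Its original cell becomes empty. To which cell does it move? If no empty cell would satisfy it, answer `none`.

Vacating (4,4). Empty cells in order:
  (1,4): 2/4 same-type → satisfied — stop here.

(1,4)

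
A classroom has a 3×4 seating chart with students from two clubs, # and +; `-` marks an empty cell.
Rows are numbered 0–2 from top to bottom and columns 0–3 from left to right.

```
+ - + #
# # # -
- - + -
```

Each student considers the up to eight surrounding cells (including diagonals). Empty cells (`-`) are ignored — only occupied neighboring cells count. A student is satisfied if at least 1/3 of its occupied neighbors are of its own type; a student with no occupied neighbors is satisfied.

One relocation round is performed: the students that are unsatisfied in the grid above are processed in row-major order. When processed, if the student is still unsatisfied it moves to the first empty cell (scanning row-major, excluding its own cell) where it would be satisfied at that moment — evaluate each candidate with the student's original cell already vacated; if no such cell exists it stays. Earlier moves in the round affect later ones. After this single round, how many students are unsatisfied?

0

Initially unsatisfied (in order): (0,0), (0,2), (2,2).
  (0,0) → (1,3).
  (0,2) → (2,3).
  (2,2): now satisfied by earlier moves; stays.
Resulting grid:
- - - #
# # # +
- - + +
All satisfied now.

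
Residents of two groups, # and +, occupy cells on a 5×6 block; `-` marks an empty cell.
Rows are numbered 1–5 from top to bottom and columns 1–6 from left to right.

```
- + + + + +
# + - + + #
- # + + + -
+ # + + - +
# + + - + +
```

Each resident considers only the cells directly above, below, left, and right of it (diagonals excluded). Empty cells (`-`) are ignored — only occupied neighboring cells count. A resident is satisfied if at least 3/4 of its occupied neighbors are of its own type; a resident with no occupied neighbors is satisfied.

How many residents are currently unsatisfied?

10

Row 1: (1,2)+ 2/2 ok · (1,3)+ 2/2 ok · (1,4)+ 3/3 ok · (1,5)+ 3/3 ok · (1,6)+ 1/2 unhappy
Row 2: (2,1)# 0/1 unhappy · (2,2)+ 1/3 unhappy · (2,4)+ 3/3 ok · (2,5)+ 3/4 ok · (2,6)# 0/2 unhappy
Row 3: (3,2)# 1/3 unhappy · (3,3)+ 2/3 unhappy · (3,4)+ 4/4 ok · (3,5)+ 2/2 ok
Row 4: (4,1)+ 0/2 unhappy · (4,2)# 1/4 unhappy · (4,3)+ 3/4 ok · (4,4)+ 2/2 ok · (4,6)+ 1/1 ok
Row 5: (5,1)# 0/2 unhappy · (5,2)+ 1/3 unhappy · (5,3)+ 2/2 ok · (5,5)+ 1/1 ok · (5,6)+ 2/2 ok
Unsatisfied: (1,6), (2,1), (2,2), (2,6), (3,2), (3,3), (4,1), (4,2), (5,1), (5,2) — 10 in total.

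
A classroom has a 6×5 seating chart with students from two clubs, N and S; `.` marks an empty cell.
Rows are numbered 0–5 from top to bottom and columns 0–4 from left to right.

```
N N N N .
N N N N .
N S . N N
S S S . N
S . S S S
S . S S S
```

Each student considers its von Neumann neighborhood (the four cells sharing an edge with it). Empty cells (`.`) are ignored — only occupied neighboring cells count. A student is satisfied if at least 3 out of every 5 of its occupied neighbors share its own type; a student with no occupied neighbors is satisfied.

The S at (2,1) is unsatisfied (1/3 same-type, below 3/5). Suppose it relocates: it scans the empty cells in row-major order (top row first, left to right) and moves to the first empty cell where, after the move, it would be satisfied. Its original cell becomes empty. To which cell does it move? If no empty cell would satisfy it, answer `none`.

(4,1)

Vacating (2,1). Empty cells in order:
  (0,4): 0/1 same-type → still unsatisfied.
  (1,4): 0/2 same-type → still unsatisfied.
  (2,2): 1/3 same-type → still unsatisfied.
  (3,3): 2/4 same-type → still unsatisfied.
  (4,1): 3/3 same-type → satisfied — stop here.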